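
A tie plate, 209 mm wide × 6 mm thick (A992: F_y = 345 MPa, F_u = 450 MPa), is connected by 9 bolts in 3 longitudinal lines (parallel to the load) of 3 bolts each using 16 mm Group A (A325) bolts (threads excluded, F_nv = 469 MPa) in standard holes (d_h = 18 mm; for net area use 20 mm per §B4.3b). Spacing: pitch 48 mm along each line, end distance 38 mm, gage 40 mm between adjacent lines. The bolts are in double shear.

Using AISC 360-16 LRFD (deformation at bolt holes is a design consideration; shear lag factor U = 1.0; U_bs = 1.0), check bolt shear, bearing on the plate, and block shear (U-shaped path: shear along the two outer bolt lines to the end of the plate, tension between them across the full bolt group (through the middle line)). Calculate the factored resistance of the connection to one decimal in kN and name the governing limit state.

285.1 kN (block shear governs)

Bolt shear: A_b = π(16)²/4 = 201.06 mm². φR_n = 0.75 × 469 × 201.06 × 9 × 2 = 1273.0 kN.
Bearing (6 mm plate, F_u = 450 MPa): end bolts L_c = 38 − 18/2 = 29, R_n = min(1.2×29×6×450, 2.4×16×6×450) = 93.96 kN/bolt; interior L_c = 48 − 18 = 30, R_n = 97.2 kN/bolt. φR_n = 0.75 × (3×93.96 + 6×97.2) = 648.8 kN.
Block shear: shear path 2×[38+2×48] = 2×134 mm, A_gv = 1608, A_nv = 2×(134 − 2.5×20)×6 = 1008 mm²; tension across gage: (80 − 2×20)×6 = 240 mm². R_n = min(0.6×450×1008, 0.6×345×1608) + 1.0×450×240 = min(272.16, 332.86) + 108 = 380.16 kN. φR_n = 0.75 × 380.16 = 285.1 kN.
Governing: min(1273.0, 648.8, 285.1) = 285.1 kN → block shear.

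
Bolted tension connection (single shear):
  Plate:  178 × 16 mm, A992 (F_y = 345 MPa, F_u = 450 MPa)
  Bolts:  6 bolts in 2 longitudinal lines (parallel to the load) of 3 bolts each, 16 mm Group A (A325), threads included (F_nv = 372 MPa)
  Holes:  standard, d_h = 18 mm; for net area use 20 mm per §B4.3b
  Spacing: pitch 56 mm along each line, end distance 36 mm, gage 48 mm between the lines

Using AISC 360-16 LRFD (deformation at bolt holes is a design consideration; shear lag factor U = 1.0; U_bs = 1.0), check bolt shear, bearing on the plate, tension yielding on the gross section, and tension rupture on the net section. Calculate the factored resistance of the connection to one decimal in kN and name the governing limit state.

336.6 kN (bolt shear governs)

Bolt shear: A_b = π(16)²/4 = 201.06 mm². φR_n = 0.75 × 372 × 201.06 × 6 × 1 = 336.6 kN.
Bearing (16 mm plate, F_u = 450 MPa): end bolts L_c = 36 − 18/2 = 27, R_n = min(1.2×27×16×450, 2.4×16×16×450) = 233.28 kN/bolt; interior L_c = 56 − 18 = 38, R_n = 276.48 kN/bolt. φR_n = 0.75 × (2×233.28 + 4×276.48) = 1179.4 kN.
Tension yield (gross): A_g = 178×16 = 2848 mm². φR_n = 0.90 × 345 × 2848 = 884.3 kN.
Tension rupture (net): A_n = (178 − 2×20)×16 = 2208 mm² (U = 1.0, A_e = A_n). φR_n = 0.75 × 450 × 2208 = 745.2 kN.
Governing: min(336.6, 1179.4, 884.3, 745.2) = 336.6 kN → bolt shear.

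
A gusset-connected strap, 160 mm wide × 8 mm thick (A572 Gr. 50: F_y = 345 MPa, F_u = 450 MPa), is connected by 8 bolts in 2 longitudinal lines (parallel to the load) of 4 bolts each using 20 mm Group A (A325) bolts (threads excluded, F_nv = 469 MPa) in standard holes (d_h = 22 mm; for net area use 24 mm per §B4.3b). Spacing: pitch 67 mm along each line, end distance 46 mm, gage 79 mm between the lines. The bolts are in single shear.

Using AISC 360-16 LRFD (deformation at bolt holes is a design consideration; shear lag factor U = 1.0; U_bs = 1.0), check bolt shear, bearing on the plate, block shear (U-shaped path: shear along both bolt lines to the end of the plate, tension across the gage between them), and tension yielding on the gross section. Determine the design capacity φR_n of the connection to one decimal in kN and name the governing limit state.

397.4 kN (gross-section yield governs)

Bolt shear: A_b = π(20)²/4 = 314.16 mm². φR_n = 0.75 × 469 × 314.16 × 8 × 1 = 884.0 kN.
Bearing (8 mm plate, F_u = 450 MPa): end bolts L_c = 46 − 22/2 = 35, R_n = min(1.2×35×8×450, 2.4×20×8×450) = 151.2 kN/bolt; interior L_c = 67 − 22 = 45, R_n = 172.8 kN/bolt. φR_n = 0.75 × (2×151.2 + 6×172.8) = 1004.4 kN.
Block shear: shear path 2×[46+3×67] = 2×247 mm, A_gv = 3952, A_nv = 2×(247 − 3.5×24)×8 = 2608 mm²; tension across gage: (79 − 1×24)×8 = 440 mm². R_n = min(0.6×450×2608, 0.6×345×3952) + 1.0×450×440 = min(704.16, 818.06) + 198 = 902.16 kN. φR_n = 0.75 × 902.16 = 676.6 kN.
Tension yield (gross): A_g = 160×8 = 1280 mm². φR_n = 0.90 × 345 × 1280 = 397.4 kN.
Governing: min(884.0, 1004.4, 676.6, 397.4) = 397.4 kN → gross-section yield.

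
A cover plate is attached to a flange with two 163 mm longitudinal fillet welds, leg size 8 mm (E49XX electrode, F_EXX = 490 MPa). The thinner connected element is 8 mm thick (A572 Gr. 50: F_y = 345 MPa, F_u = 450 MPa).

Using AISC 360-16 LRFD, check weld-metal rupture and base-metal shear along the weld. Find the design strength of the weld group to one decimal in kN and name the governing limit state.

Weld metal: throat = 0.707×8 = 5.656 mm, L = 2×163 = 326 mm. φR_n = 0.75 × 0.6 × 490 × 5.656 × 326 = 406.6 kN.
Base metal shear (8 mm plate): yield φR_n = 1.0×0.6×345×8×326 = 539.9 kN; rupture φR_n = 0.75×0.6×450×8×326 = 528.1 kN; take 528.1 kN (rupture).
Governing: min(406.6, 528.1) = 406.6 kN → weld metal.

406.6 kN (weld metal governs)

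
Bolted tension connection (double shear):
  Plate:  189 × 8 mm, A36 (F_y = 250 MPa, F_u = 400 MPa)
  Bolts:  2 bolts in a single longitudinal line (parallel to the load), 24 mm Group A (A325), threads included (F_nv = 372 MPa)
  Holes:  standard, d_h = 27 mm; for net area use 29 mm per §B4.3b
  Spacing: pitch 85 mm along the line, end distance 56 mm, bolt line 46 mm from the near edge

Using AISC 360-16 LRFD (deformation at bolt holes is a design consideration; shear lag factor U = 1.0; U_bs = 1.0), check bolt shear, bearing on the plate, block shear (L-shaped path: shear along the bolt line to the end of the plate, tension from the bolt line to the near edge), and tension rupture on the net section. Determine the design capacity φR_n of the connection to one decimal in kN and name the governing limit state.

202.5 kN (block shear governs)

Bolt shear: A_b = π(24)²/4 = 452.39 mm². φR_n = 0.75 × 372 × 452.39 × 2 × 2 = 504.9 kN.
Bearing (8 mm plate, F_u = 400 MPa): end bolts L_c = 56 − 27/2 = 42.5, R_n = min(1.2×42.5×8×400, 2.4×24×8×400) = 163.2 kN/bolt; interior L_c = 85 − 27 = 58, R_n = 184.32 kN/bolt. φR_n = 0.75 × (1×163.2 + 1×184.32) = 260.6 kN.
Block shear: shear path 1×[56+1×85] = 1×141 mm, A_gv = 1128, A_nv = 1×(141 − 1.5×29)×8 = 780 mm²; tension to near edge: (46 − 0.5×29)×8 = 252 mm². R_n = min(0.6×400×780, 0.6×250×1128) + 1.0×400×252 = min(187.2, 169.2) + 100.8 = 270 kN. φR_n = 0.75 × 270 = 202.5 kN.
Tension rupture (net): A_n = (189 − 1×29)×8 = 1280 mm² (U = 1.0, A_e = A_n). φR_n = 0.75 × 400 × 1280 = 384.0 kN.
Governing: min(504.9, 260.6, 202.5, 384.0) = 202.5 kN → block shear.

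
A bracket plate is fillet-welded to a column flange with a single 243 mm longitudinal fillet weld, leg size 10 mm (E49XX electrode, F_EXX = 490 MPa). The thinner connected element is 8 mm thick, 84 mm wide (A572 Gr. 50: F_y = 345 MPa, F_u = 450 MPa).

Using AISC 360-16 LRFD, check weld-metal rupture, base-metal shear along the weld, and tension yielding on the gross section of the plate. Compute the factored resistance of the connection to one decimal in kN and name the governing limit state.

Weld metal: throat = 0.707×10 = 7.07 mm, L = 243 mm. φR_n = 0.75 × 0.6 × 490 × 7.07 × 243 = 378.8 kN.
Base metal shear (8 mm plate): yield φR_n = 1.0×0.6×345×8×243 = 402.4 kN; rupture φR_n = 0.75×0.6×450×8×243 = 393.7 kN; take 393.7 kN (rupture).
Tension yield (gross): A_g = 84×8 = 672 mm². φR_n = 0.90 × 345 × 672 = 208.7 kN.
Governing: min(378.8, 393.7, 208.7) = 208.7 kN → gross-section yield.

208.7 kN (gross-section yield governs)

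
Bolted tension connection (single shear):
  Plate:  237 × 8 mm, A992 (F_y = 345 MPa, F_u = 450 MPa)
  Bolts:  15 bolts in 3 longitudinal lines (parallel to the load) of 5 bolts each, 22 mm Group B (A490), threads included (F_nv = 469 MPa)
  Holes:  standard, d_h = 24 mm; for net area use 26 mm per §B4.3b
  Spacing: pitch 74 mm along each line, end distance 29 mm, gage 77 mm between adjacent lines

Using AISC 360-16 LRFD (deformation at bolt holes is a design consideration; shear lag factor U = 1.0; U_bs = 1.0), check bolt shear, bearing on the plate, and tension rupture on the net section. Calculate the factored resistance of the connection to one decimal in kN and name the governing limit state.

Bolt shear: A_b = π(22)²/4 = 380.13 mm². φR_n = 0.75 × 469 × 380.13 × 15 × 1 = 2005.7 kN.
Bearing (8 mm plate, F_u = 450 MPa): end bolts L_c = 29 − 24/2 = 17, R_n = min(1.2×17×8×450, 2.4×22×8×450) = 73.44 kN/bolt; interior L_c = 74 − 24 = 50, R_n = 190.08 kN/bolt. φR_n = 0.75 × (3×73.44 + 12×190.08) = 1876.0 kN.
Tension rupture (net): A_n = (237 − 3×26)×8 = 1272 mm² (U = 1.0, A_e = A_n). φR_n = 0.75 × 450 × 1272 = 429.3 kN.
Governing: min(2005.7, 1876.0, 429.3) = 429.3 kN → net-section rupture.

429.3 kN (net-section rupture governs)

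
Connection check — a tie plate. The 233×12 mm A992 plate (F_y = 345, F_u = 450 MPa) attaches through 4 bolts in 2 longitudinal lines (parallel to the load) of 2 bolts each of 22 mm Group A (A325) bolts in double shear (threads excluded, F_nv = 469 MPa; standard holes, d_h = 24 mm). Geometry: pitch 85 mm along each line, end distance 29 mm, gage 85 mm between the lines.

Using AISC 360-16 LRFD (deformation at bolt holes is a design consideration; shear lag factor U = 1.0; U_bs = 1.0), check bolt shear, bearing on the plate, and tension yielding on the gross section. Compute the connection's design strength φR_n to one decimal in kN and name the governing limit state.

592.9 kN (bearing governs)

Bolt shear: A_b = π(22)²/4 = 380.13 mm². φR_n = 0.75 × 469 × 380.13 × 4 × 2 = 1069.7 kN.
Bearing (12 mm plate, F_u = 450 MPa): end bolts L_c = 29 − 24/2 = 17, R_n = min(1.2×17×12×450, 2.4×22×12×450) = 110.16 kN/bolt; interior L_c = 85 − 24 = 61, R_n = 285.12 kN/bolt. φR_n = 0.75 × (2×110.16 + 2×285.12) = 592.9 kN.
Tension yield (gross): A_g = 233×12 = 2796 mm². φR_n = 0.90 × 345 × 2796 = 868.2 kN.
Governing: min(1069.7, 592.9, 868.2) = 592.9 kN → bearing.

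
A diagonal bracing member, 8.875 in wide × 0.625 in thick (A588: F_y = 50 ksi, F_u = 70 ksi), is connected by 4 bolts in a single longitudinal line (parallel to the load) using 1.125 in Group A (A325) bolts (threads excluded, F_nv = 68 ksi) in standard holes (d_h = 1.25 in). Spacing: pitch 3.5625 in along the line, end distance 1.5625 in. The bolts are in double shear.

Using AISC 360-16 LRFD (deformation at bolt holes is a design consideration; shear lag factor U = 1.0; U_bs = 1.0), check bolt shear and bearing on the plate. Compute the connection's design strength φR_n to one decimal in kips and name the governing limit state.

Bolt shear: A_b = π(1.125)²/4 = 0.99402 in². φR_n = 0.75 × 68 × 0.99402 × 4 × 2 = 405.6 kips.
Bearing (0.625 in plate, F_u = 70 ksi): end bolts L_c = 1.5625 − 1.25/2 = 0.9375, R_n = min(1.2×0.9375×0.625×70, 2.4×1.125×0.625×70) = 49.219 kips/bolt; interior L_c = 3.5625 − 1.25 = 2.3125, R_n = 118.13 kips/bolt. φR_n = 0.75 × (1×49.219 + 3×118.13) = 302.7 kips.
Governing: min(405.6, 302.7) = 302.7 kips → bearing.

302.7 kips (bearing governs)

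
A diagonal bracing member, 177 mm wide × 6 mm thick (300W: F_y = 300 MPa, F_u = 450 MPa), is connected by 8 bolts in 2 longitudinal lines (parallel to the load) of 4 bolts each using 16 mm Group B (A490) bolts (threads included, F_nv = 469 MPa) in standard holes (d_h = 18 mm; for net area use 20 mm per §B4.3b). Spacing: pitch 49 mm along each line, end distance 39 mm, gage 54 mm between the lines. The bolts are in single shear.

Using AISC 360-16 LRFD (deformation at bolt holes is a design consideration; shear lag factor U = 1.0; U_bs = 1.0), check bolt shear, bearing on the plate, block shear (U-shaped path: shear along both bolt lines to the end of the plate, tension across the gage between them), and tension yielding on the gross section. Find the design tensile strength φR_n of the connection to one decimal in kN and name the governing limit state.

Bolt shear: A_b = π(16)²/4 = 201.06 mm². φR_n = 0.75 × 469 × 201.06 × 8 × 1 = 565.8 kN.
Bearing (6 mm plate, F_u = 450 MPa): end bolts L_c = 39 − 18/2 = 30, R_n = min(1.2×30×6×450, 2.4×16×6×450) = 97.2 kN/bolt; interior L_c = 49 − 18 = 31, R_n = 100.44 kN/bolt. φR_n = 0.75 × (2×97.2 + 6×100.44) = 597.8 kN.
Block shear: shear path 2×[39+3×49] = 2×186 mm, A_gv = 2232, A_nv = 2×(186 − 3.5×20)×6 = 1392 mm²; tension across gage: (54 − 1×20)×6 = 204 mm². R_n = min(0.6×450×1392, 0.6×300×2232) + 1.0×450×204 = min(375.84, 401.76) + 91.8 = 467.64 kN. φR_n = 0.75 × 467.64 = 350.7 kN.
Tension yield (gross): A_g = 177×6 = 1062 mm². φR_n = 0.90 × 300 × 1062 = 286.7 kN.
Governing: min(565.8, 597.8, 350.7, 286.7) = 286.7 kN → gross-section yield.

286.7 kN (gross-section yield governs)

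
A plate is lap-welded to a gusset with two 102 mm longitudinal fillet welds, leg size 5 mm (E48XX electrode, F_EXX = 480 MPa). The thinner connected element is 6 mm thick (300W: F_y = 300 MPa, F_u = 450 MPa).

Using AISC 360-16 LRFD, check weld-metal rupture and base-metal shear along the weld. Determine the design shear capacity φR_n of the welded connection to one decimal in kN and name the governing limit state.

155.8 kN (weld metal governs)

Weld metal: throat = 0.707×5 = 3.535 mm, L = 2×102 = 204 mm. φR_n = 0.75 × 0.6 × 480 × 3.535 × 204 = 155.8 kN.
Base metal shear (6 mm plate): yield φR_n = 1.0×0.6×300×6×204 = 220.3 kN; rupture φR_n = 0.75×0.6×450×6×204 = 247.9 kN; take 220.3 kN (yield).
Governing: min(155.8, 220.3) = 155.8 kN → weld metal.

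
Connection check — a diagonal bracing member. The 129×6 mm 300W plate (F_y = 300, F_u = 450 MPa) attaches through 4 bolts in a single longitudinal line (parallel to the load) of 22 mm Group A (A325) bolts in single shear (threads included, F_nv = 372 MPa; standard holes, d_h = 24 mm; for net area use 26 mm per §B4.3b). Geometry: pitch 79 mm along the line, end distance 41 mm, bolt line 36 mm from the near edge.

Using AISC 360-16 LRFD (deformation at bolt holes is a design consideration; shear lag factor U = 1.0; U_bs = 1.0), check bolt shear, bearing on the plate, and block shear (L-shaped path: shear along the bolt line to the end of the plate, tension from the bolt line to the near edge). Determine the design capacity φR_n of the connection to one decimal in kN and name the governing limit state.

271.8 kN (block shear governs)

Bolt shear: A_b = π(22)²/4 = 380.13 mm². φR_n = 0.75 × 372 × 380.13 × 4 × 1 = 424.2 kN.
Bearing (6 mm plate, F_u = 450 MPa): end bolts L_c = 41 − 24/2 = 29, R_n = min(1.2×29×6×450, 2.4×22×6×450) = 93.96 kN/bolt; interior L_c = 79 − 24 = 55, R_n = 142.56 kN/bolt. φR_n = 0.75 × (1×93.96 + 3×142.56) = 391.2 kN.
Block shear: shear path 1×[41+3×79] = 1×278 mm, A_gv = 1668, A_nv = 1×(278 − 3.5×26)×6 = 1122 mm²; tension to near edge: (36 − 0.5×26)×6 = 138 mm². R_n = min(0.6×450×1122, 0.6×300×1668) + 1.0×450×138 = min(302.94, 300.24) + 62.1 = 362.34 kN. φR_n = 0.75 × 362.34 = 271.8 kN.
Governing: min(424.2, 391.2, 271.8) = 271.8 kN → block shear.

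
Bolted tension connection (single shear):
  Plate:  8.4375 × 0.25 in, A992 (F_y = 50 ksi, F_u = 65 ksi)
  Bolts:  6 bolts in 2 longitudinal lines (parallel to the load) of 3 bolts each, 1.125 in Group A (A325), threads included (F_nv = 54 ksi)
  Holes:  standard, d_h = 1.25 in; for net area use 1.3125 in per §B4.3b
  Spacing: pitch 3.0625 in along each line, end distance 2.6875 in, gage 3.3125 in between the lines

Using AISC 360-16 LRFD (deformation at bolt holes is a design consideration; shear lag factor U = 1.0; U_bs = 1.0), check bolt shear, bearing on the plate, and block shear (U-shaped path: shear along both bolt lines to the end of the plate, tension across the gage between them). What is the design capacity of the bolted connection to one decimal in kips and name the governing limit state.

105.3 kips (block shear governs)

Bolt shear: A_b = π(1.125)²/4 = 0.99402 in². φR_n = 0.75 × 54 × 0.99402 × 6 × 1 = 241.5 kips.
Bearing (0.25 in plate, F_u = 65 ksi): end bolts L_c = 2.6875 − 1.25/2 = 2.0625, R_n = min(1.2×2.0625×0.25×65, 2.4×1.125×0.25×65) = 40.219 kips/bolt; interior L_c = 3.0625 − 1.25 = 1.8125, R_n = 35.344 kips/bolt. φR_n = 0.75 × (2×40.219 + 4×35.344) = 166.4 kips.
Block shear: shear path 2×[2.6875+2×3.0625] = 2×8.8125 in, A_gv = 4.4063, A_nv = 2×(8.8125 − 2.5×1.3125)×0.25 = 2.7656 in²; tension across gage: (3.3125 − 1×1.3125)×0.25 = 0.5 in². R_n = min(0.6×65×2.7656, 0.6×50×4.4063) + 1.0×65×0.5 = min(107.86, 132.19) + 32.5 = 140.36 kips. φR_n = 0.75 × 140.36 = 105.3 kips.
Governing: min(241.5, 166.4, 105.3) = 105.3 kips → block shear.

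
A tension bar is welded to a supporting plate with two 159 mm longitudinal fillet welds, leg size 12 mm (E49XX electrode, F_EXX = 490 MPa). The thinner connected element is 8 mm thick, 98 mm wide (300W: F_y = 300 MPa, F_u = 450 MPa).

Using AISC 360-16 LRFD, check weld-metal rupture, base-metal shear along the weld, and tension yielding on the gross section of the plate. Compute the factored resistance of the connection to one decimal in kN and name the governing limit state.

Weld metal: throat = 0.707×12 = 8.484 mm, L = 2×159 = 318 mm. φR_n = 0.75 × 0.6 × 490 × 8.484 × 318 = 594.9 kN.
Base metal shear (8 mm plate): yield φR_n = 1.0×0.6×300×8×318 = 457.9 kN; rupture φR_n = 0.75×0.6×450×8×318 = 515.2 kN; take 457.9 kN (yield).
Tension yield (gross): A_g = 98×8 = 784 mm². φR_n = 0.90 × 300 × 784 = 211.7 kN.
Governing: min(594.9, 457.9, 211.7) = 211.7 kN → gross-section yield.

211.7 kN (gross-section yield governs)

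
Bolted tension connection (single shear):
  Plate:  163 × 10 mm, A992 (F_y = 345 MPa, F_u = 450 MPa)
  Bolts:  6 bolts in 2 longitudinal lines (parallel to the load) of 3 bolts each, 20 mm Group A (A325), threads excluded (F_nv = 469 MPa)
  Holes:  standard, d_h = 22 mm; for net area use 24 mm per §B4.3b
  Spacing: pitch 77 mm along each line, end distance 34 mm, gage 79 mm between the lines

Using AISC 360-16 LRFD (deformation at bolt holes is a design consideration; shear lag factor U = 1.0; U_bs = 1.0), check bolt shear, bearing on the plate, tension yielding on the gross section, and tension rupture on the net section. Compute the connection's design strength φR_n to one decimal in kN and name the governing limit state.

Bolt shear: A_b = π(20)²/4 = 314.16 mm². φR_n = 0.75 × 469 × 314.16 × 6 × 1 = 663.0 kN.
Bearing (10 mm plate, F_u = 450 MPa): end bolts L_c = 34 − 22/2 = 23, R_n = min(1.2×23×10×450, 2.4×20×10×450) = 124.2 kN/bolt; interior L_c = 77 − 22 = 55, R_n = 216 kN/bolt. φR_n = 0.75 × (2×124.2 + 4×216) = 834.3 kN.
Tension yield (gross): A_g = 163×10 = 1630 mm². φR_n = 0.90 × 345 × 1630 = 506.1 kN.
Tension rupture (net): A_n = (163 − 2×24)×10 = 1150 mm² (U = 1.0, A_e = A_n). φR_n = 0.75 × 450 × 1150 = 388.1 kN.
Governing: min(663.0, 834.3, 506.1, 388.1) = 388.1 kN → net-section rupture.

388.1 kN (net-section rupture governs)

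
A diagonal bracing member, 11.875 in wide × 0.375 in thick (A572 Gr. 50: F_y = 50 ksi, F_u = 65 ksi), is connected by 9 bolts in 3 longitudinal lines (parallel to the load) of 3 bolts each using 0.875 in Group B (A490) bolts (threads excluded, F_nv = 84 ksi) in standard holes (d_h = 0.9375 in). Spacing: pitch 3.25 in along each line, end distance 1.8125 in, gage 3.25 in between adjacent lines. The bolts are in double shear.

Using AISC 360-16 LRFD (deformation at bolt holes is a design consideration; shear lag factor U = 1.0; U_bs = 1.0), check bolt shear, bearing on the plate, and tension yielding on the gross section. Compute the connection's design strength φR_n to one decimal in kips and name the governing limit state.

200.4 kips (gross-section yield governs)

Bolt shear: A_b = π(0.875)²/4 = 0.60132 in². φR_n = 0.75 × 84 × 0.60132 × 9 × 2 = 681.9 kips.
Bearing (0.375 in plate, F_u = 65 ksi): end bolts L_c = 1.8125 − 0.9375/2 = 1.34375, R_n = min(1.2×1.34375×0.375×65, 2.4×0.875×0.375×65) = 39.305 kips/bolt; interior L_c = 3.25 − 0.9375 = 2.3125, R_n = 51.188 kips/bolt. φR_n = 0.75 × (3×39.305 + 6×51.188) = 318.8 kips.
Tension yield (gross): A_g = 11.875×0.375 = 4.4531 in². φR_n = 0.90 × 50 × 4.4531 = 200.4 kips.
Governing: min(681.9, 318.8, 200.4) = 200.4 kips → gross-section yield.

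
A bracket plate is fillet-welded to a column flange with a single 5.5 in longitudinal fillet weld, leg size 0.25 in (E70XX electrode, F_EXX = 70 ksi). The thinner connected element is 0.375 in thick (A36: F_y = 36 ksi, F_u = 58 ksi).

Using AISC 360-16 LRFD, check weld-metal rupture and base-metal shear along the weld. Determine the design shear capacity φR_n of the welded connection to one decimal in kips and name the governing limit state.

30.6 kips (weld metal governs)

Weld metal: throat = 0.707×0.25 = 0.17675 in, L = 5.5 in. φR_n = 0.75 × 0.6 × 70 × 0.17675 × 5.5 = 30.6 kips.
Base metal shear (0.375 in plate): yield φR_n = 1.0×0.6×36×0.375×5.5 = 44.6 kips; rupture φR_n = 0.75×0.6×58×0.375×5.5 = 53.8 kips; take 44.6 kips (yield).
Governing: min(30.6, 44.6) = 30.6 kips → weld metal.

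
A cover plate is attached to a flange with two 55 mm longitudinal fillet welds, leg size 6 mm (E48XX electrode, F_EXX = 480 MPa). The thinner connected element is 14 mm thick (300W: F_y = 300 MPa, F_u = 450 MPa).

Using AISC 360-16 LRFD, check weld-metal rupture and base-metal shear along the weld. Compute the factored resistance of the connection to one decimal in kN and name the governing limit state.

Weld metal: throat = 0.707×6 = 4.242 mm, L = 2×55 = 110 mm. φR_n = 0.75 × 0.6 × 480 × 4.242 × 110 = 100.8 kN.
Base metal shear (14 mm plate): yield φR_n = 1.0×0.6×300×14×110 = 277.2 kN; rupture φR_n = 0.75×0.6×450×14×110 = 311.9 kN; take 277.2 kN (yield).
Governing: min(100.8, 277.2) = 100.8 kN → weld metal.

100.8 kN (weld metal governs)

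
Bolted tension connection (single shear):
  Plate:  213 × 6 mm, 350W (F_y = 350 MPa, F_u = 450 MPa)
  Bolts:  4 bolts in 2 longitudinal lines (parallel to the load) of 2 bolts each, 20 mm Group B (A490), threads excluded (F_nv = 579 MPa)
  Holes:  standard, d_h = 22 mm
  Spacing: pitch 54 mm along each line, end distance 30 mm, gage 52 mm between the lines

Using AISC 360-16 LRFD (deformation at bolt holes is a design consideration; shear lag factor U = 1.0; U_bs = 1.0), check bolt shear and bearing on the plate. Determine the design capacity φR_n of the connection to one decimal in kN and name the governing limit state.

Bolt shear: A_b = π(20)²/4 = 314.16 mm². φR_n = 0.75 × 579 × 314.16 × 4 × 1 = 545.7 kN.
Bearing (6 mm plate, F_u = 450 MPa): end bolts L_c = 30 − 22/2 = 19, R_n = min(1.2×19×6×450, 2.4×20×6×450) = 61.56 kN/bolt; interior L_c = 54 − 22 = 32, R_n = 103.68 kN/bolt. φR_n = 0.75 × (2×61.56 + 2×103.68) = 247.9 kN.
Governing: min(545.7, 247.9) = 247.9 kN → bearing.

247.9 kN (bearing governs)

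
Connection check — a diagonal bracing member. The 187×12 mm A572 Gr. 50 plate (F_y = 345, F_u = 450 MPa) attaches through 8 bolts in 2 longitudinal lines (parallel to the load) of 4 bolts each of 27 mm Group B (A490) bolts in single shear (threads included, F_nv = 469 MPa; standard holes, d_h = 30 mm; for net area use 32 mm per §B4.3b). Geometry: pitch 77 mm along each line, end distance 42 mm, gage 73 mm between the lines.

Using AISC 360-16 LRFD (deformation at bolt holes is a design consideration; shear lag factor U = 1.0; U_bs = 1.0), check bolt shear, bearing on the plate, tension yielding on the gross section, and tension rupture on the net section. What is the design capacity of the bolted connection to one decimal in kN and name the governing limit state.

Bolt shear: A_b = π(27)²/4 = 572.56 mm². φR_n = 0.75 × 469 × 572.56 × 8 × 1 = 1611.2 kN.
Bearing (12 mm plate, F_u = 450 MPa): end bolts L_c = 42 − 30/2 = 27, R_n = min(1.2×27×12×450, 2.4×27×12×450) = 174.96 kN/bolt; interior L_c = 77 − 30 = 47, R_n = 304.56 kN/bolt. φR_n = 0.75 × (2×174.96 + 6×304.56) = 1633.0 kN.
Tension yield (gross): A_g = 187×12 = 2244 mm². φR_n = 0.90 × 345 × 2244 = 696.8 kN.
Tension rupture (net): A_n = (187 − 2×32)×12 = 1476 mm² (U = 1.0, A_e = A_n). φR_n = 0.75 × 450 × 1476 = 498.2 kN.
Governing: min(1611.2, 1633.0, 696.8, 498.2) = 498.2 kN → net-section rupture.

498.2 kN (net-section rupture governs)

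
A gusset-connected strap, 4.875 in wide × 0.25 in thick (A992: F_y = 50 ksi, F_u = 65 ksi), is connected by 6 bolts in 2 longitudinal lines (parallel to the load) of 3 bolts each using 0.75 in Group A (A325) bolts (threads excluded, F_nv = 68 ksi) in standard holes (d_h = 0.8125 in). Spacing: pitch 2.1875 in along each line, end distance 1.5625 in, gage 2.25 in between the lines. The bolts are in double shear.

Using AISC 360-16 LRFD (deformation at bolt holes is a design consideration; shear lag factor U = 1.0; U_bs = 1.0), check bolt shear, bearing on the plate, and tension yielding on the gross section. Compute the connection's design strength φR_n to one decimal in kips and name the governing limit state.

Bolt shear: A_b = π(0.75)²/4 = 0.44179 in². φR_n = 0.75 × 68 × 0.44179 × 6 × 2 = 270.4 kips.
Bearing (0.25 in plate, F_u = 65 ksi): end bolts L_c = 1.5625 − 0.8125/2 = 1.15625, R_n = min(1.2×1.15625×0.25×65, 2.4×0.75×0.25×65) = 22.547 kips/bolt; interior L_c = 2.1875 − 0.8125 = 1.375, R_n = 26.813 kips/bolt. φR_n = 0.75 × (2×22.547 + 4×26.813) = 114.3 kips.
Tension yield (gross): A_g = 4.875×0.25 = 1.2188 in². φR_n = 0.90 × 50 × 1.2188 = 54.8 kips.
Governing: min(270.4, 114.3, 54.8) = 54.8 kips → gross-section yield.

54.8 kips (gross-section yield governs)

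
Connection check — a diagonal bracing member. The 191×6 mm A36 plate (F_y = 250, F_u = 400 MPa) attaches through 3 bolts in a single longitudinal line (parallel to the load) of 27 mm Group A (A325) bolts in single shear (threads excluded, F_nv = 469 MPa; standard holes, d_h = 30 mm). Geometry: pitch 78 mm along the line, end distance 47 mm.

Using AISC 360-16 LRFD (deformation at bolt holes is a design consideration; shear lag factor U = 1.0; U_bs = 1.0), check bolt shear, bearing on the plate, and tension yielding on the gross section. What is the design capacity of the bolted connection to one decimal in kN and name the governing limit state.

257.9 kN (gross-section yield governs)

Bolt shear: A_b = π(27)²/4 = 572.56 mm². φR_n = 0.75 × 469 × 572.56 × 3 × 1 = 604.2 kN.
Bearing (6 mm plate, F_u = 400 MPa): end bolts L_c = 47 − 30/2 = 32, R_n = min(1.2×32×6×400, 2.4×27×6×400) = 92.16 kN/bolt; interior L_c = 78 − 30 = 48, R_n = 138.24 kN/bolt. φR_n = 0.75 × (1×92.16 + 2×138.24) = 276.5 kN.
Tension yield (gross): A_g = 191×6 = 1146 mm². φR_n = 0.90 × 250 × 1146 = 257.9 kN.
Governing: min(604.2, 276.5, 257.9) = 257.9 kN → gross-section yield.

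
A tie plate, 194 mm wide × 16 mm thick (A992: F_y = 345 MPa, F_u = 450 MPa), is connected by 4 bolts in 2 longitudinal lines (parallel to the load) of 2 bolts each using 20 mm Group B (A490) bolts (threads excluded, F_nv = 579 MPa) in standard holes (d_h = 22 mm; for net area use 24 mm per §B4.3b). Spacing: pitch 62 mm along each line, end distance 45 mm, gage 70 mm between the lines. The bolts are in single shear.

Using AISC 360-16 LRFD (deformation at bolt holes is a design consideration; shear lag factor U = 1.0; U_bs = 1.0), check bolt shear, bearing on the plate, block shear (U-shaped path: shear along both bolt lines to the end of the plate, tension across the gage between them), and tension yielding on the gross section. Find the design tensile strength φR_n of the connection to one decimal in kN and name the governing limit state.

Bolt shear: A_b = π(20)²/4 = 314.16 mm². φR_n = 0.75 × 579 × 314.16 × 4 × 1 = 545.7 kN.
Bearing (16 mm plate, F_u = 450 MPa): end bolts L_c = 45 − 22/2 = 34, R_n = min(1.2×34×16×450, 2.4×20×16×450) = 293.76 kN/bolt; interior L_c = 62 − 22 = 40, R_n = 345.6 kN/bolt. φR_n = 0.75 × (2×293.76 + 2×345.6) = 959.0 kN.
Block shear: shear path 2×[45+1×62] = 2×107 mm, A_gv = 3424, A_nv = 2×(107 − 1.5×24)×16 = 2272 mm²; tension across gage: (70 − 1×24)×16 = 736 mm². R_n = min(0.6×450×2272, 0.6×345×3424) + 1.0×450×736 = min(613.44, 708.77) + 331.2 = 944.64 kN. φR_n = 0.75 × 944.64 = 708.5 kN.
Tension yield (gross): A_g = 194×16 = 3104 mm². φR_n = 0.90 × 345 × 3104 = 963.8 kN.
Governing: min(545.7, 959.0, 708.5, 963.8) = 545.7 kN → bolt shear.

545.7 kN (bolt shear governs)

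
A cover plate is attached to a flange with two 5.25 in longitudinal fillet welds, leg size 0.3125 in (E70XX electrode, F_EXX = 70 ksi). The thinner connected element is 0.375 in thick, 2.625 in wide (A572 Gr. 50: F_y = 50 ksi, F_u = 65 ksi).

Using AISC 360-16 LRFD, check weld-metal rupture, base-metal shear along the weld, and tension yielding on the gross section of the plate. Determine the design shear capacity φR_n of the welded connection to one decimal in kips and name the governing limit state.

Weld metal: throat = 0.707×0.3125 = 0.22094 in, L = 2×5.25 = 10.5 in. φR_n = 0.75 × 0.6 × 70 × 0.22094 × 10.5 = 73.1 kips.
Base metal shear (0.375 in plate): yield φR_n = 1.0×0.6×50×0.375×10.5 = 118.1 kips; rupture φR_n = 0.75×0.6×65×0.375×10.5 = 115.2 kips; take 115.2 kips (rupture).
Tension yield (gross): A_g = 2.625×0.375 = 0.98438 in². φR_n = 0.90 × 50 × 0.98438 = 44.3 kips.
Governing: min(73.1, 115.2, 44.3) = 44.3 kips → gross-section yield.

44.3 kips (gross-section yield governs)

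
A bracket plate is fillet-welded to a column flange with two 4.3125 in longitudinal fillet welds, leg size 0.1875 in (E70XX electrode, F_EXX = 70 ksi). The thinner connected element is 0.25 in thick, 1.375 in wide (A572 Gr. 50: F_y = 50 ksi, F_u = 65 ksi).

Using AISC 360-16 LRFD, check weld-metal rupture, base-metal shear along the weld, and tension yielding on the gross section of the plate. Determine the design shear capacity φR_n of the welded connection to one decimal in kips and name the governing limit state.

Weld metal: throat = 0.707×0.1875 = 0.13256 in, L = 2×4.3125 = 8.625 in. φR_n = 0.75 × 0.6 × 70 × 0.13256 × 8.625 = 36.0 kips.
Base metal shear (0.25 in plate): yield φR_n = 1.0×0.6×50×0.25×8.625 = 64.7 kips; rupture φR_n = 0.75×0.6×65×0.25×8.625 = 63.1 kips; take 63.1 kips (rupture).
Tension yield (gross): A_g = 1.375×0.25 = 0.34375 in². φR_n = 0.90 × 50 × 0.34375 = 15.5 kips.
Governing: min(36.0, 63.1, 15.5) = 15.5 kips → gross-section yield.

15.5 kips (gross-section yield governs)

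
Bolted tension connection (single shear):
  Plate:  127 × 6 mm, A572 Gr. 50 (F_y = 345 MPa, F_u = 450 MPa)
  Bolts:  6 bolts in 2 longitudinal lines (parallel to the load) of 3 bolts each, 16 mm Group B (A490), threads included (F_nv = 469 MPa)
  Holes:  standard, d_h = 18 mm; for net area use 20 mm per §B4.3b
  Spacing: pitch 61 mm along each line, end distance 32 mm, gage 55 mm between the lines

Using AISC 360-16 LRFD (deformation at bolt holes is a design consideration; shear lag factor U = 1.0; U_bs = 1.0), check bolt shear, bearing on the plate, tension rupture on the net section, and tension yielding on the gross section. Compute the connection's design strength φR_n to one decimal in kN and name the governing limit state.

Bolt shear: A_b = π(16)²/4 = 201.06 mm². φR_n = 0.75 × 469 × 201.06 × 6 × 1 = 424.3 kN.
Bearing (6 mm plate, F_u = 450 MPa): end bolts L_c = 32 − 18/2 = 23, R_n = min(1.2×23×6×450, 2.4×16×6×450) = 74.52 kN/bolt; interior L_c = 61 − 18 = 43, R_n = 103.68 kN/bolt. φR_n = 0.75 × (2×74.52 + 4×103.68) = 422.8 kN.
Tension rupture (net): A_n = (127 − 2×20)×6 = 522 mm² (U = 1.0, A_e = A_n). φR_n = 0.75 × 450 × 522 = 176.2 kN.
Tension yield (gross): A_g = 127×6 = 762 mm². φR_n = 0.90 × 345 × 762 = 236.6 kN.
Governing: min(424.3, 422.8, 176.2, 236.6) = 176.2 kN → net-section rupture.

176.2 kN (net-section rupture governs)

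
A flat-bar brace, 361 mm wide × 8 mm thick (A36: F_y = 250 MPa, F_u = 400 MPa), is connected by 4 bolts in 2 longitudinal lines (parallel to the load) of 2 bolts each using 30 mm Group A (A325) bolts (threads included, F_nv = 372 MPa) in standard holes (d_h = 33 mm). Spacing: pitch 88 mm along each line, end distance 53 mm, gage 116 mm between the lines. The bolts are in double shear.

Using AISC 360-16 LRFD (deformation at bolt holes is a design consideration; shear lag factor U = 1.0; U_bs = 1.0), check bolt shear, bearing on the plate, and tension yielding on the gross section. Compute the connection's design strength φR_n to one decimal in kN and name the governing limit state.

Bolt shear: A_b = π(30)²/4 = 706.86 mm². φR_n = 0.75 × 372 × 706.86 × 4 × 2 = 1577.7 kN.
Bearing (8 mm plate, F_u = 400 MPa): end bolts L_c = 53 − 33/2 = 36.5, R_n = min(1.2×36.5×8×400, 2.4×30×8×400) = 140.16 kN/bolt; interior L_c = 88 − 33 = 55, R_n = 211.2 kN/bolt. φR_n = 0.75 × (2×140.16 + 2×211.2) = 527.0 kN.
Tension yield (gross): A_g = 361×8 = 2888 mm². φR_n = 0.90 × 250 × 2888 = 649.8 kN.
Governing: min(1577.7, 527.0, 649.8) = 527.0 kN → bearing.

527.0 kN (bearing governs)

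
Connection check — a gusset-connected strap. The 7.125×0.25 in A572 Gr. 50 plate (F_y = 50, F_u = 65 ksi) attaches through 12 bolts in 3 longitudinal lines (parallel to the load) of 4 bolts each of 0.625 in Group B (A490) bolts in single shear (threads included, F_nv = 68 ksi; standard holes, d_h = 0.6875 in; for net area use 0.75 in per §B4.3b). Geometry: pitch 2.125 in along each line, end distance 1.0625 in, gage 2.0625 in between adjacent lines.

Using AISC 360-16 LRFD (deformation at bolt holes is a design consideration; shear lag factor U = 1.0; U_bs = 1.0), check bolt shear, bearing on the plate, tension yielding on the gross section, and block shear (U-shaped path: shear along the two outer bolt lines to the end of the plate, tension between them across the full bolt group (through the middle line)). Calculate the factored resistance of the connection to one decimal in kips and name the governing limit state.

Bolt shear: A_b = π(0.625)²/4 = 0.3068 in². φR_n = 0.75 × 68 × 0.3068 × 12 × 1 = 187.8 kips.
Bearing (0.25 in plate, F_u = 65 ksi): end bolts L_c = 1.0625 − 0.6875/2 = 0.71875, R_n = min(1.2×0.71875×0.25×65, 2.4×0.625×0.25×65) = 14.016 kips/bolt; interior L_c = 2.125 − 0.6875 = 1.4375, R_n = 24.375 kips/bolt. φR_n = 0.75 × (3×14.016 + 9×24.375) = 196.1 kips.
Tension yield (gross): A_g = 7.125×0.25 = 1.7813 in². φR_n = 0.90 × 50 × 1.7813 = 80.2 kips.
Block shear: shear path 2×[1.0625+3×2.125] = 2×7.4375 in, A_gv = 3.7188, A_nv = 2×(7.4375 − 3.5×0.75)×0.25 = 2.4063 in²; tension across gage: (4.125 − 2×0.75)×0.25 = 0.65625 in². R_n = min(0.6×65×2.4063, 0.6×50×3.7188) + 1.0×65×0.65625 = min(93.846, 111.56) + 42.656 = 136.5 kips. φR_n = 0.75 × 136.5 = 102.4 kips.
Governing: min(187.8, 196.1, 80.2, 102.4) = 80.2 kips → gross-section yield.

80.2 kips (gross-section yield governs)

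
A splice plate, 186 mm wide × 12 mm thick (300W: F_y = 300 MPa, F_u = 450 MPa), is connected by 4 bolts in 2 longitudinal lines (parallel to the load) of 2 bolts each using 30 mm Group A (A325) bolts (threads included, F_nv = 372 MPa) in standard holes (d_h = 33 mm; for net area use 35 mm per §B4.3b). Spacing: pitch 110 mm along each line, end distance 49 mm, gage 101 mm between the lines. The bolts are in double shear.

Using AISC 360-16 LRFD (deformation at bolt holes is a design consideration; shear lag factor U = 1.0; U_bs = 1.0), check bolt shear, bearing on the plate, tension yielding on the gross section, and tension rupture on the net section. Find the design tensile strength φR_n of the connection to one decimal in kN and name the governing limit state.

Bolt shear: A_b = π(30)²/4 = 706.86 mm². φR_n = 0.75 × 372 × 706.86 × 4 × 2 = 1577.7 kN.
Bearing (12 mm plate, F_u = 450 MPa): end bolts L_c = 49 − 33/2 = 32.5, R_n = min(1.2×32.5×12×450, 2.4×30×12×450) = 210.6 kN/bolt; interior L_c = 110 − 33 = 77, R_n = 388.8 kN/bolt. φR_n = 0.75 × (2×210.6 + 2×388.8) = 899.1 kN.
Tension yield (gross): A_g = 186×12 = 2232 mm². φR_n = 0.90 × 300 × 2232 = 602.6 kN.
Tension rupture (net): A_n = (186 − 2×35)×12 = 1392 mm² (U = 1.0, A_e = A_n). φR_n = 0.75 × 450 × 1392 = 469.8 kN.
Governing: min(1577.7, 899.1, 602.6, 469.8) = 469.8 kN → net-section rupture.

469.8 kN (net-section rupture governs)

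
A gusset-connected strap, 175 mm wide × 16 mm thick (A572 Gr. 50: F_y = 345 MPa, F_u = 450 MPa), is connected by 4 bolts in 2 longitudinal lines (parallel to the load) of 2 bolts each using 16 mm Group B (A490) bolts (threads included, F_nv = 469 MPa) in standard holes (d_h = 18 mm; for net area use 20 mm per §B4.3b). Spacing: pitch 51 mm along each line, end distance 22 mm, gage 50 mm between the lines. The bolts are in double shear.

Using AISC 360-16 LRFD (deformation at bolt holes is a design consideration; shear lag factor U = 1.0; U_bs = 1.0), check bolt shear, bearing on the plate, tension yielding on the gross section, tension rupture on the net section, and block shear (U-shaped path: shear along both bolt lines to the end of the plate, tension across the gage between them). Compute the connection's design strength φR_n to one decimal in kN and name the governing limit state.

Bolt shear: A_b = π(16)²/4 = 201.06 mm². φR_n = 0.75 × 469 × 201.06 × 4 × 2 = 565.8 kN.
Bearing (16 mm plate, F_u = 450 MPa): end bolts L_c = 22 − 18/2 = 13, R_n = min(1.2×13×16×450, 2.4×16×16×450) = 112.32 kN/bolt; interior L_c = 51 − 18 = 33, R_n = 276.48 kN/bolt. φR_n = 0.75 × (2×112.32 + 2×276.48) = 583.2 kN.
Tension yield (gross): A_g = 175×16 = 2800 mm². φR_n = 0.90 × 345 × 2800 = 869.4 kN.
Tension rupture (net): A_n = (175 − 2×20)×16 = 2160 mm² (U = 1.0, A_e = A_n). φR_n = 0.75 × 450 × 2160 = 729.0 kN.
Block shear: shear path 2×[22+1×51] = 2×73 mm, A_gv = 2336, A_nv = 2×(73 − 1.5×20)×16 = 1376 mm²; tension across gage: (50 − 1×20)×16 = 480 mm². R_n = min(0.6×450×1376, 0.6×345×2336) + 1.0×450×480 = min(371.52, 483.55) + 216 = 587.52 kN. φR_n = 0.75 × 587.52 = 440.6 kN.
Governing: min(565.8, 583.2, 869.4, 729.0, 440.6) = 440.6 kN → block shear.

440.6 kN (block shear governs)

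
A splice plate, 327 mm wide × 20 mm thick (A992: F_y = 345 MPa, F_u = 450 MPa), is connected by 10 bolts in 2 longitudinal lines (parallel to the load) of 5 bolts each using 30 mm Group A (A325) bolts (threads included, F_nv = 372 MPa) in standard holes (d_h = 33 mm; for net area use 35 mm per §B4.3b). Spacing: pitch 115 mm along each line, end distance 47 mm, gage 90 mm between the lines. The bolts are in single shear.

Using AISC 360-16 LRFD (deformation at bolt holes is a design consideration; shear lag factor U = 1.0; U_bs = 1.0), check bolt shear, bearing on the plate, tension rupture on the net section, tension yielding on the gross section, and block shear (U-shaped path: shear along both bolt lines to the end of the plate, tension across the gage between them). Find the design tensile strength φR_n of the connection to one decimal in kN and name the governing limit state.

1734.8 kN (net-section rupture governs)

Bolt shear: A_b = π(30)²/4 = 706.86 mm². φR_n = 0.75 × 372 × 706.86 × 10 × 1 = 1972.1 kN.
Bearing (20 mm plate, F_u = 450 MPa): end bolts L_c = 47 − 33/2 = 30.5, R_n = min(1.2×30.5×20×450, 2.4×30×20×450) = 329.4 kN/bolt; interior L_c = 115 − 33 = 82, R_n = 648 kN/bolt. φR_n = 0.75 × (2×329.4 + 8×648) = 4382.1 kN.
Tension rupture (net): A_n = (327 − 2×35)×20 = 5140 mm² (U = 1.0, A_e = A_n). φR_n = 0.75 × 450 × 5140 = 1734.8 kN.
Tension yield (gross): A_g = 327×20 = 6540 mm². φR_n = 0.90 × 345 × 6540 = 2030.7 kN.
Block shear: shear path 2×[47+4×115] = 2×507 mm, A_gv = 20280, A_nv = 2×(507 − 4.5×35)×20 = 13980 mm²; tension across gage: (90 − 1×35)×20 = 1100 mm². R_n = min(0.6×450×13980, 0.6×345×20280) + 1.0×450×1100 = min(3774.6, 4198) + 495 = 4269.6 kN. φR_n = 0.75 × 4269.6 = 3202.2 kN.
Governing: min(1972.1, 4382.1, 1734.8, 2030.7, 3202.2) = 1734.8 kN → net-section rupture.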